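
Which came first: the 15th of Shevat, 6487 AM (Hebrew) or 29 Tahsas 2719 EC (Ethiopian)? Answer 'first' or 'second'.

second

Converting both to JDN: 2717104 vs 2717088; the smaller is the second.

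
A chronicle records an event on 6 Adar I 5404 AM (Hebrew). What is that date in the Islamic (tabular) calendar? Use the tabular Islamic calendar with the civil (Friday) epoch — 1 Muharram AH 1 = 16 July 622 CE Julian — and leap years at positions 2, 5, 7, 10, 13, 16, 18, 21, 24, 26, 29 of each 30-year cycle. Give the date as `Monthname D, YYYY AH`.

Dhu al-Hijjah 4, 1053 AH

The source date corresponds to 13 February 1644 in the Gregorian calendar (JDN 2321562).
That day falls on 4 Dhu al-Hijjah 1053 AH in the tabular Islamic calendar.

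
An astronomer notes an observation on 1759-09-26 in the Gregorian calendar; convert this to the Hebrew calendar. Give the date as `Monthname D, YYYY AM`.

Julian Day Number of the source date = 2363790.
Converting JDN 2363790 to the Hebrew calendar gives 5 Tishrei 5520 AM.

Tishrei 5, 5520 AM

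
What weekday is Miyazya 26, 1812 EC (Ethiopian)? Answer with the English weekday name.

Wednesday

Equivalently 3 May 1820 Gregorian, JDN 2385924.
2385924 ≡ 2 (mod 7); counting from Monday = 0 gives Wednesday.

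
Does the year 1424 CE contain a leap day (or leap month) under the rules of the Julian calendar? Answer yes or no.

yes

1424 mod 4 = 0, so it is a leap year in the Julian calendar.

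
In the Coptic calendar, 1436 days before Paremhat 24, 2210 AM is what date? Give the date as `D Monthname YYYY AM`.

Counting 1436 days back from JDN 2632070 reaches JDN 2630634, which is 19 Parmouti 2206 AM.

19 Parmouti 2206 AM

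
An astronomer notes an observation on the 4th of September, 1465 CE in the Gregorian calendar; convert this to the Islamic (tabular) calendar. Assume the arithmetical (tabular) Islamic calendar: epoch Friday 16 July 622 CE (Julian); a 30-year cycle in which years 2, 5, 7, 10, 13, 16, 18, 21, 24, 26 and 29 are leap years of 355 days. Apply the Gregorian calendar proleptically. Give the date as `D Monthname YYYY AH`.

Julian Day Number of the source date = 2256387.
Converting JDN 2256387 to the tabular Islamic calendar gives 3 Muharram 870 AH.

3 Muharram 870 AH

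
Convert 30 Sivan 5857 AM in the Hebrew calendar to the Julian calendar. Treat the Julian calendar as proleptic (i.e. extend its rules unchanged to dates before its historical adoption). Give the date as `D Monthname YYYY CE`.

The source date corresponds to 10 June 2097 in the Gregorian calendar (JDN 2487135).
That day falls on 28 May 2097 CE in the Julian calendar.

28 May 2097 CE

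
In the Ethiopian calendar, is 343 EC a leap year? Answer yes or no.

343 mod 4 = 3; in the Ethiopian calendar a year is leap when year mod 4 = 3, so it is a leap year.

yes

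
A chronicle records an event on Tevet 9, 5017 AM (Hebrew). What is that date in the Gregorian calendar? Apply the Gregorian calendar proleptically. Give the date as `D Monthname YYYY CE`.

Both dates share Julian Day Number 2180173; in the Gregorian calendar that is 3 January 1257 CE.

3 January 1257 CE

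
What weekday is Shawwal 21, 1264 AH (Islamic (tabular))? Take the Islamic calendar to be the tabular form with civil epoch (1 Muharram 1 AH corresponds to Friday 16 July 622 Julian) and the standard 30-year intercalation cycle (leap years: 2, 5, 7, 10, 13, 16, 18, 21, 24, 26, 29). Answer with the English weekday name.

Equivalently 20 September 1848 Gregorian, JDN 2396291.
Since JDN mod 7 = 2 (0 = Monday), the day is Wednesday.

Wednesday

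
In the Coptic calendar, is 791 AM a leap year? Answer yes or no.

yes

791 mod 4 = 3; in the Coptic calendar a year is leap when year mod 4 = 3, so it is a leap year.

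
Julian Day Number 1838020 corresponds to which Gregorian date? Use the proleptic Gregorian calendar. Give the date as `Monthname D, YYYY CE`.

JDN 2451545 is 1 Jan 2000; 1838020 is −613525 days from there.

March 24, 320 CE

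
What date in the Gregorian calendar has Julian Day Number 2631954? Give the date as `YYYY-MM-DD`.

2493-12-10

Counting from JDN 2299161 = 15 Oct 1582 gives an offset of 332793 days.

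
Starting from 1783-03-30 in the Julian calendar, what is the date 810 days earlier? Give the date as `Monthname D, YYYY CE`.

January 9, 1781 CE

Counting 810 days back from JDN 2372387 reaches JDN 2371577, which is January 9, 1781 CE.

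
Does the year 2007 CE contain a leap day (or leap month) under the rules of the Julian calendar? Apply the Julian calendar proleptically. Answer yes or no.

2007 mod 4 = 3, so it is a common year in the Julian calendar.

no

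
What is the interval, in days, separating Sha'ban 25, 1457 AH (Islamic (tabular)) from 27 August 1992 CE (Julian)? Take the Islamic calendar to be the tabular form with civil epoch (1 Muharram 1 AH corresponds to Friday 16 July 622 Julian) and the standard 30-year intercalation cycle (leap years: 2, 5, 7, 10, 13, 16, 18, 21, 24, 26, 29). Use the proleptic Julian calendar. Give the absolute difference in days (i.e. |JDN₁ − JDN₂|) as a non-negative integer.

15754

JDN of the first date = 2464629.
JDN of the second date = 2448875.
|2448875 − 2464629| = 15754.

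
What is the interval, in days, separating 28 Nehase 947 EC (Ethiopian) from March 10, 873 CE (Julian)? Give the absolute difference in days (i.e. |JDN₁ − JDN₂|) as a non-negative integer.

First date → JDN 2070104; second date → JDN 2039990.
The interval is |2070104 − 2039990| = 30114 days.

30114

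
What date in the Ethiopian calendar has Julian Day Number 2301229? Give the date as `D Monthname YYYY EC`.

9 Sene 1580 EC

JDN 2301229 is 13 June 1588 in the Gregorian calendar.
In the Ethiopian calendar that day is 9 Sene 1580 EC.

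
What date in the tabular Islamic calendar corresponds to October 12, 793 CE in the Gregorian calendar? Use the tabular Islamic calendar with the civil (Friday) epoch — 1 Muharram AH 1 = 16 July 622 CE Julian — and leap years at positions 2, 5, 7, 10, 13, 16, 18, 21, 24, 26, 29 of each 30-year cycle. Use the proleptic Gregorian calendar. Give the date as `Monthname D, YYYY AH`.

Julian Day Number of the source date = 2010982.
Converting JDN 2010982 to the tabular Islamic calendar gives 26 Jumada al-Thani 177 AH.

Jumada al-Thani 26, 177 AH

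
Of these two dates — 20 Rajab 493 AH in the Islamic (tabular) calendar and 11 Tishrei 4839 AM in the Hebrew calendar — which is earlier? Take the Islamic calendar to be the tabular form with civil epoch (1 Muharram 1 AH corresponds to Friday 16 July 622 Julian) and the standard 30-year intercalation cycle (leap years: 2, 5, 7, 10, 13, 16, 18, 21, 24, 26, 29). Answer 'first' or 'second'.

second

Converting both to JDN: 2122984 vs 2115060; the smaller is the second.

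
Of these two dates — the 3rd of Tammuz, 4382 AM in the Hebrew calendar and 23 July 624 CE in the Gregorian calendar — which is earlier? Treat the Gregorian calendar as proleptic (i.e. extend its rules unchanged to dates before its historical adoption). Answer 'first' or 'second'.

The two dates have Julian Day Numbers 1948411 and 1949175 respectively.
Since 1948411 < 1949175, the first date comes first.

first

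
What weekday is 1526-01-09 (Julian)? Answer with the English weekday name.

In the proleptic Gregorian calendar this is 19 January 1526 (JDN 2278438).
2278438 ≡ 1 (mod 7); counting from Monday = 0 gives Tuesday.

Tuesday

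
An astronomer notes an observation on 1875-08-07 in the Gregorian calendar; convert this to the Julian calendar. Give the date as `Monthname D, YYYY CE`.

July 26, 1875 CE

At this point the Julian calendar is 12 days behind the Gregorian.
7 August 1875 Gregorian − 12 days → 26 July 1875 Julian.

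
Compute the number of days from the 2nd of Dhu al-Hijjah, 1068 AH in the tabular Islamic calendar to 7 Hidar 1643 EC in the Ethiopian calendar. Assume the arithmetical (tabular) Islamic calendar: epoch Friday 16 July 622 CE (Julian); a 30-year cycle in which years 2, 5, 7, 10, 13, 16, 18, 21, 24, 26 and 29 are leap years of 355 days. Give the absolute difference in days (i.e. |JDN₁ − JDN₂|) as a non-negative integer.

2848

First date → JDN 2326875; second date → JDN 2324027.
The interval is |2326875 − 2324027| = 2848 days.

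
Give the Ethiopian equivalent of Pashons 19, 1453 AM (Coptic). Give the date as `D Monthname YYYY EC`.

Both dates share Julian Day Number 2355631; in the Ethiopian calendar that is 19 Ginbot 1729 EC.

19 Ginbot 1729 EC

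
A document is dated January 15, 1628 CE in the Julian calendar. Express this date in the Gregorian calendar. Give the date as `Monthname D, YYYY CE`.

At this point the Julian calendar is 10 days behind the Gregorian.
15 January 1628 Julian + 10 days → 25 January 1628 Gregorian.

January 25, 1628 CE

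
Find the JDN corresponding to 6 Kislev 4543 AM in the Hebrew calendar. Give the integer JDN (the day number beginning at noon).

Equivalently 20 November 782 (proleptic Gregorian).
JDN 2451545 is 1 January 2000 CE (Gregorian); the target day is −444542 days from there, so JDN = 2007003.

2007003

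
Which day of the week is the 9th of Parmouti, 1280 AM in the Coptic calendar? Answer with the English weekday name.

Tuesday

This is JDN 2292403 (14 April 1564 Gregorian).
Since JDN mod 7 = 1 (0 = Monday), the day is Tuesday.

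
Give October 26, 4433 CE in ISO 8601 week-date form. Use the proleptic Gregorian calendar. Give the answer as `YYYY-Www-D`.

The weekday is Wednesday (ISO weekday 3).
That Wednesday belongs to ISO week 43 of ISO year 4433.

4433-W43-3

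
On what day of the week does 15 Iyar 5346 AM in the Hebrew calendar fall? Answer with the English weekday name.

Equivalently 3 May 1586 Gregorian, JDN 2300457.
JDN 2300457 mod 7 = 5, and JDN 0 was a Monday, so this is a Saturday.

Saturday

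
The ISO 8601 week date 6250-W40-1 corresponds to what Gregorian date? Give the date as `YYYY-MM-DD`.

6250-09-30

ISO week 1 of 6250 is the week containing the first Thursday of 6250.
Week 40, day 1 (Monday) lands on 6250-09-30.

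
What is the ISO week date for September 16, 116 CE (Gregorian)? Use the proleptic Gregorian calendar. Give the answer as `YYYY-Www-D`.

The weekday is Wednesday (ISO weekday 3).
That Wednesday belongs to ISO week 38 of ISO year 116.

0116-W38-3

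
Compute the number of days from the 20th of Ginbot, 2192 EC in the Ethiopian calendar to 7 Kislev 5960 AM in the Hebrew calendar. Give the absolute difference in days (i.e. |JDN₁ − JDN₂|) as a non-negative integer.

185

First date → JDN 2524743; second date → JDN 2524558.
The interval is |2524743 − 2524558| = 185 days.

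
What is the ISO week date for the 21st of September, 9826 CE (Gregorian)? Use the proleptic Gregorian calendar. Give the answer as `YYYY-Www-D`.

9826-W38-4

The weekday is Thursday (ISO weekday 4).
That Thursday belongs to ISO week 38 of ISO year 9826.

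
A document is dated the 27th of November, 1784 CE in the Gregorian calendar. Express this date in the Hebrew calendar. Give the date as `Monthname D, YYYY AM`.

Julian Day Number of the source date = 2372984.
Converting JDN 2372984 to the Hebrew calendar gives 14 Kislev 5545 AM.

Kislev 14, 5545 AM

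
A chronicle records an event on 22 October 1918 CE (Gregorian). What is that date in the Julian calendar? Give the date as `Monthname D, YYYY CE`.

October 9, 1918 CE

For dates in this range the Gregorian date is 13 days ahead of the Julian.
22 October 1918 Gregorian − 13 days → 9 October 1918 Julian.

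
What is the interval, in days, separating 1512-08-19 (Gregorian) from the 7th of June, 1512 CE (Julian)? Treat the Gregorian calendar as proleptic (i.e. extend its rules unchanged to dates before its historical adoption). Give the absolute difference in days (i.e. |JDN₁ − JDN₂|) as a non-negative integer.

63

JDN of the first date = 2273537.
JDN of the second date = 2273474.
|2273474 − 2273537| = 63.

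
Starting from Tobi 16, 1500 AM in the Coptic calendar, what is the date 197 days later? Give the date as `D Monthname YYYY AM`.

3 Mesori 1500 AM

JDN of Tobi 16, 1500 AM = 2372675.
2372675 + 197 = 2372872.
JDN 2372872 in the Coptic calendar is 3 Mesori 1500 AM.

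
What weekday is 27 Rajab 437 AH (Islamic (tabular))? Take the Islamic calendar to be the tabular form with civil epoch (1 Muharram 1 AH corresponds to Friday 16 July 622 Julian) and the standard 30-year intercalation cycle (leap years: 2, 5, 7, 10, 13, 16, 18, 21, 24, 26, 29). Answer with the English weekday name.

Equivalently 13 February 1046 Gregorian, JDN 2103147.
JDN 2103147 mod 7 = 4, and JDN 0 was a Monday, so this is a Friday.

Friday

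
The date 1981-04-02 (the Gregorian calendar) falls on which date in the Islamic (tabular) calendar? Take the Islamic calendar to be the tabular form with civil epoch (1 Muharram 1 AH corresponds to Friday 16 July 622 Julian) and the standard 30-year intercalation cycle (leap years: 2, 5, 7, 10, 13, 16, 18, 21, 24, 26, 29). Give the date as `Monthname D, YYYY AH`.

Jumada al-Awwal 27, 1401 AH

Julian Day Number of the source date = 2444697.
Converting JDN 2444697 to the tabular Islamic calendar gives 27 Jumada al-Awwal 1401 AH.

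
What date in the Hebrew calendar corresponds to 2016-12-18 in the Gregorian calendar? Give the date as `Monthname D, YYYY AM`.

Kislev 18, 5777 AM

Both dates share Julian Day Number 2457741; in the Hebrew calendar that is 18 Kislev 5777 AM.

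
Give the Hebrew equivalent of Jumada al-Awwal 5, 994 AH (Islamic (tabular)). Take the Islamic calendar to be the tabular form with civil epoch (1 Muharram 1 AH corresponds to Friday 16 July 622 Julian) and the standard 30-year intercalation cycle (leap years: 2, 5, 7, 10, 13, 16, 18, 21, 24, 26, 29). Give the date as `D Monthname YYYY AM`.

Julian Day Number of the source date = 2300448.
Converting JDN 2300448 to the Hebrew calendar gives 6 Iyar 5346 AM.

6 Iyar 5346 AM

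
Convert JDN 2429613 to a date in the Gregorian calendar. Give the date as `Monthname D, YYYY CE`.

JDN 2451545 is 1 Jan 2000; 2429613 is −21932 days from there.

December 15, 1939 CE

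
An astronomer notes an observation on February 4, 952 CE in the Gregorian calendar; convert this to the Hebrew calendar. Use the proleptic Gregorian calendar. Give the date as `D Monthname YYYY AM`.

30 Shevat 4712 AM

Both dates share Julian Day Number 2068805; in the Hebrew calendar that is 30 Shevat 4712 AM.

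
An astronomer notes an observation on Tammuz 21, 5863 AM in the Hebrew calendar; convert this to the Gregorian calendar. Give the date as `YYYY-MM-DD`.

2103-07-26

Both dates share Julian Day Number 2489371; in the Gregorian calendar that is 26 July 2103 CE.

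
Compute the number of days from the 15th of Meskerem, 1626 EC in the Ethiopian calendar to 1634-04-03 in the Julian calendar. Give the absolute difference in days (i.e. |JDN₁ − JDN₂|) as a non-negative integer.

203

JDN of the first date = 2317766.
JDN of the second date = 2317969.
|2317969 − 2317766| = 203.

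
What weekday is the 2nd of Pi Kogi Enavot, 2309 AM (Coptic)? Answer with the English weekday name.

Wednesday

This is JDN 2668388 (11 September 2593 Gregorian).
Since JDN mod 7 = 2 (0 = Monday), the day is Wednesday.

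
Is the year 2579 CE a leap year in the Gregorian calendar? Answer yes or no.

2579 is not divisible by 4, so it is a common year.

no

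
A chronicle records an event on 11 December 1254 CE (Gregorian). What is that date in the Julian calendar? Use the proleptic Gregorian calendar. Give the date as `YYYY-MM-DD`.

1254-12-04

The Julian–Gregorian offset here is 7 days (Julian trailing).
11 December 1254 Gregorian − 7 days → 4 December 1254 Julian.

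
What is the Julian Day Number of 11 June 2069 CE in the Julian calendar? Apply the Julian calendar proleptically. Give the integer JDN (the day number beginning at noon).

In the Gregorian calendar the same day is 24 June 2069.
JDN 2400001 is 17 November 1858 CE (Gregorian), MJD 0; the target day is +76921 days from there, so JDN = 2476922.

2476922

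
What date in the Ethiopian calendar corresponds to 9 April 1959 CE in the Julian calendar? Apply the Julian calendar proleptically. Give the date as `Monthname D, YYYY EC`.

Julian Day Number of the source date = 2436681.
Converting JDN 2436681 to the Ethiopian calendar gives 14 Miyazya 1951 EC.

Miyazya 14, 1951 EC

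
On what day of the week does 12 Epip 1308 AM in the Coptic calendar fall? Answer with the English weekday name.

Equivalently 16 July 1592 Gregorian, JDN 2302723.
JDN 2302723 mod 7 = 3, and JDN 0 was a Monday, so this is a Thursday.

Thursday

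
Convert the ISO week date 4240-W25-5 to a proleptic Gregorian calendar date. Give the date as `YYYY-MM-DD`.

4240-06-19

ISO week 1 of 4240 is the week containing the first Thursday of 4240.
Week 25, day 5 (Friday) lands on 4240-06-19.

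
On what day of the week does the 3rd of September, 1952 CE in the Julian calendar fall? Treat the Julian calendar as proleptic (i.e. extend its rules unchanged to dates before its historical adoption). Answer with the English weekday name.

Equivalently 16 September 1952 Gregorian, JDN 2434272.
JDN 2434272 mod 7 = 1, and JDN 0 was a Monday, so this is a Tuesday.

Tuesday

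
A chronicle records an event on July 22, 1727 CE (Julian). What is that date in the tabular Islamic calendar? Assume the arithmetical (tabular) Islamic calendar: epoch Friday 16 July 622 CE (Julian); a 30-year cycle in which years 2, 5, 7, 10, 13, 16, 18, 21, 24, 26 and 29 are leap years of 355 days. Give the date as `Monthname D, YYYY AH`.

Julian Day Number of the source date = 2352047.
Converting JDN 2352047 to the tabular Islamic calendar gives 14 Dhu al-Hijjah 1139 AH.

Dhu al-Hijjah 14, 1139 AH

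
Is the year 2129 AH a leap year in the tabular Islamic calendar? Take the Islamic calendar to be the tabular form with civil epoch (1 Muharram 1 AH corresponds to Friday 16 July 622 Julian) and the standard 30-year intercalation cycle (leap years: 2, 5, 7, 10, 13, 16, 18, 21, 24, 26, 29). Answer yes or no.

yes

Year 2129 AH is year 29 of its 30-year cycle; leap positions are 2, 5, 7, 10, 13, 16, 18, 21, 24, 26, 29, so it is a leap year (355 days).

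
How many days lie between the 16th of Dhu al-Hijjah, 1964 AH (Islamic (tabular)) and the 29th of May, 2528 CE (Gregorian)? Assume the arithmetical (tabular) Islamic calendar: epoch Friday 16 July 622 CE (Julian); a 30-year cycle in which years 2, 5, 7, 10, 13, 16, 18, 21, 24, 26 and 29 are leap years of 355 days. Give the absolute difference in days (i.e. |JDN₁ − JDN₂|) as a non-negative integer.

First date → JDN 2644402; second date → JDN 2644542.
The interval is |2644402 − 2644542| = 140 days.

140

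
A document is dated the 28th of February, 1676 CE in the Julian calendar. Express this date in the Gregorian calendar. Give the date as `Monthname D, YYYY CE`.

At this point the Julian calendar is 10 days behind the Gregorian.
28 February 1676 Julian + 10 days → 9 March 1676 Gregorian.

March 9, 1676 CE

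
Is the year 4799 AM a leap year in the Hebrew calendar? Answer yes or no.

yes

Hebrew year 4799 is year 11 of its 19-year Metonic cycle; leap years are at positions 3, 6, 8, 11, 14, 17, 19, so it is a leap year (13 months).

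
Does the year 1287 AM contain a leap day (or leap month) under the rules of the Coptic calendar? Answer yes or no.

yes

1287 mod 4 = 3; in the Coptic calendar a year is leap when year mod 4 = 3, so it is a leap year.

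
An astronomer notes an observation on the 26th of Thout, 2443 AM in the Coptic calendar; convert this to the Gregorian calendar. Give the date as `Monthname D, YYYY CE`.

October 12, 2726 CE

Both dates share Julian Day Number 2716995; in the Gregorian calendar that is 12 October 2726 CE.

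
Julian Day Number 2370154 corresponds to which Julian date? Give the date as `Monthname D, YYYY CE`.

February 16, 1777 CE

The Gregorian equivalent of JDN 2370154 is 27 February 1777.
In the Julian calendar that day is February 16, 1777 CE.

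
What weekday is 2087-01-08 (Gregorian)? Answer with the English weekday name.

2483329 ≡ 2 (mod 7); counting from Monday = 0 gives Wednesday.

Wednesday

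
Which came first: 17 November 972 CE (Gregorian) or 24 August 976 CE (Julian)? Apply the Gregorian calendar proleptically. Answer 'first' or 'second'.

First date → JDN 2076397; second date → JDN 2077778.
JDN 2076397 < JDN 2077778, so the first date is earlier.

first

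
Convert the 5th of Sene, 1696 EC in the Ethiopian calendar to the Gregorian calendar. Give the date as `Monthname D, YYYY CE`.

June 10, 1704 CE

Both dates share Julian Day Number 2343594; in the Gregorian calendar that is 10 June 1704 CE.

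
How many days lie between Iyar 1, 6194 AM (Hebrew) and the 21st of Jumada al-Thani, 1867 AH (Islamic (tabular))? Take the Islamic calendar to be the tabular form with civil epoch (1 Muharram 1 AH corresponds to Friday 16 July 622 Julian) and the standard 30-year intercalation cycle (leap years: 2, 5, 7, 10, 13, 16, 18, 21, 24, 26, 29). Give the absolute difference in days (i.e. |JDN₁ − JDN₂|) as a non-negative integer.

JDN of the first date = 2610191.
JDN of the second date = 2609856.
|2609856 − 2610191| = 335.

335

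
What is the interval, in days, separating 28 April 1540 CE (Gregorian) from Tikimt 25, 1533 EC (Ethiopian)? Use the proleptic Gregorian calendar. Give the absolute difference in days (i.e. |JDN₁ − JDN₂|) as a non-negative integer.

JDN of the first date = 2283651.
JDN of the second date = 2283838.
|2283838 − 2283651| = 187.

187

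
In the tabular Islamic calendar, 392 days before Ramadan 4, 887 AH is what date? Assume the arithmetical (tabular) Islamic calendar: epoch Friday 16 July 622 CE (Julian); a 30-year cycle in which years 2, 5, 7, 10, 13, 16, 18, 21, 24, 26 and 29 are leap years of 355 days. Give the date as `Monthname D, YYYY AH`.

The starting date is JDN 2262648; 2262648 − 392 = 2262256.
JDN 2262256 corresponds to Rajab 26, 886 AH.

Rajab 26, 886 AH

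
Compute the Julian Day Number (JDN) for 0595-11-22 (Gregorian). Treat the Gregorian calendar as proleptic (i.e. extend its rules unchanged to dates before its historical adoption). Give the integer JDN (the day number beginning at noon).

JDN 2400001 is 17 November 1858 CE (Gregorian), MJD 0; the target day is −461296 days from there, so JDN = 1938705.

1938705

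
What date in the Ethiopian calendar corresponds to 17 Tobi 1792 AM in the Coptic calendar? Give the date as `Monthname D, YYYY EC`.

Julian Day Number of the source date = 2479329.
Converting JDN 2479329 to the Ethiopian calendar gives 17 Tir 2068 EC.

Tir 17, 2068 EC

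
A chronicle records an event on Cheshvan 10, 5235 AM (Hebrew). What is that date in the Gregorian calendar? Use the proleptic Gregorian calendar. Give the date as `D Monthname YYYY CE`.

30 October 1474 CE

Both dates share Julian Day Number 2259730; in the Gregorian calendar that is 30 October 1474 CE.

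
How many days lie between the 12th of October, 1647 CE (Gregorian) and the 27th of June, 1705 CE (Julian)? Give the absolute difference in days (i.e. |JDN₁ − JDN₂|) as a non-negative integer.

21088

First date → JDN 2322899; second date → JDN 2343987.
The interval is |2322899 − 2343987| = 21088 days.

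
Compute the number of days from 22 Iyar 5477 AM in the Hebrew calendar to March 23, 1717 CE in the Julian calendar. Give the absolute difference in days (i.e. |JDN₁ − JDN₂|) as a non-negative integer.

30

First date → JDN 2348304; second date → JDN 2348274.
The interval is |2348304 − 2348274| = 30 days.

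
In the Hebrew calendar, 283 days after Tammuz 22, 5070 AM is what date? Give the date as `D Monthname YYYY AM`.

JDN of Tammuz 22, 5070 AM = 2199707.
2199707 + 283 = 2199990.
JDN 2199990 in the Hebrew calendar is 11 Nisan 5071 AM.

11 Nisan 5071 AM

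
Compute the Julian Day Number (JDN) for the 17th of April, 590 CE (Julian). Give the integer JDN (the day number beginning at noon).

1936662

In the proleptic Gregorian calendar the same day is 19 April 590.
JDN 2299161 is 15 October 1582 CE (Gregorian); the target day is −362499 days from there, so JDN = 1936662.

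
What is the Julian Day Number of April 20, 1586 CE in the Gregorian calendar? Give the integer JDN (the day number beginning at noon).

2300444

JDN 2400001 is 17 November 1858 CE (Gregorian), MJD 0; the target day is −99557 days from there, so JDN = 2300444.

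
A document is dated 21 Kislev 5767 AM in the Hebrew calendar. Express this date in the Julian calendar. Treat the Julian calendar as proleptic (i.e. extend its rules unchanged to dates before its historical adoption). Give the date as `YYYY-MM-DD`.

Both dates share Julian Day Number 2454082; in the Julian calendar that is 29 November 2006 CE.

2006-11-29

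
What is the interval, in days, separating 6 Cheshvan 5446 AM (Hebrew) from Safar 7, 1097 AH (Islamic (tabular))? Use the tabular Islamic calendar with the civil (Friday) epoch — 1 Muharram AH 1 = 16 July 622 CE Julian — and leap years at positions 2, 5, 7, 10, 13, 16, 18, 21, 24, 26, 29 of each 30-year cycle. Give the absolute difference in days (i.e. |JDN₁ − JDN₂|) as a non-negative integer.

First date → JDN 2336801; second date → JDN 2336862.
The interval is |2336801 − 2336862| = 61 days.

61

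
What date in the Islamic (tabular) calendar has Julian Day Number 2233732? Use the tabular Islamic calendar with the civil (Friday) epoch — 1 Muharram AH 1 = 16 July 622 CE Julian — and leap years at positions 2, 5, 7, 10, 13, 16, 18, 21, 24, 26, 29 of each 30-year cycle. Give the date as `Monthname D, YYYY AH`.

Muharram 28, 806 AH

JDN 2233732 is 26 August 1403 in the proleptic Gregorian calendar.
In the tabular Islamic calendar that day is Muharram 28, 806 AH.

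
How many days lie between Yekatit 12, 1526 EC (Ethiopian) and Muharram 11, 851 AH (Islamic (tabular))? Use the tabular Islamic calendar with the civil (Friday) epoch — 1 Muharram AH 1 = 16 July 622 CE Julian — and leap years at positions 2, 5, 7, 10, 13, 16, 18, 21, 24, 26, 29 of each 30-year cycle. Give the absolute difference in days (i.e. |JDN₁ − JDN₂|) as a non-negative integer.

First date → JDN 2281388; second date → JDN 2249662.
The interval is |2281388 − 2249662| = 31726 days.

31726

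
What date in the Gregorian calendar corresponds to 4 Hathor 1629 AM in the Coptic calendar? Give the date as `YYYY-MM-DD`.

Julian Day Number of the source date = 2419720.
Converting JDN 2419720 to the Gregorian calendar gives 13 November 1912 CE.

1912-11-13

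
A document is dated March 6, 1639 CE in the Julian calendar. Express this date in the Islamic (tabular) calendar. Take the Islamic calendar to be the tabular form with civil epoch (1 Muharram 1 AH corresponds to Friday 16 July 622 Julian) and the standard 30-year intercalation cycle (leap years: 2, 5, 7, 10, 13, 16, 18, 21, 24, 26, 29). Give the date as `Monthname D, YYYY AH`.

Dhu al-Qa'dah 11, 1048 AH

Both dates share Julian Day Number 2319767; in the tabular Islamic calendar that is 11 Dhu al-Qa'dah 1048 AH.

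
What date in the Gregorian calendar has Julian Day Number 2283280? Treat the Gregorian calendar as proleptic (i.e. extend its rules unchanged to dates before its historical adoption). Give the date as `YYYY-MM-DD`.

Counting from JDN 2299161 = 15 Oct 1582 gives an offset of -15881 days.

1539-04-23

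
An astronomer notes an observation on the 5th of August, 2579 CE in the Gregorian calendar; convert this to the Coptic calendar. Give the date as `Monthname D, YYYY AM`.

Epip 25, 2295 AM

Julian Day Number of the source date = 2663237.
Converting JDN 2663237 to the Coptic calendar gives 25 Epip 2295 AM.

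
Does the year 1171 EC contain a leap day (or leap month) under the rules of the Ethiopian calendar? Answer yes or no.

1171 mod 4 = 3; in the Ethiopian calendar a year is leap when year mod 4 = 3, so it is a leap year.

yes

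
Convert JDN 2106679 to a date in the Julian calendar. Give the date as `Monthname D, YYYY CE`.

JDN 2106679 is 16 October 1055 in the proleptic Gregorian calendar.
In the Julian calendar that day is October 10, 1055 CE.

October 10, 1055 CE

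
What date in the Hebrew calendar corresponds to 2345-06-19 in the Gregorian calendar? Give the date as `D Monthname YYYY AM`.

Julian Day Number of the source date = 2577723.
Converting JDN 2577723 to the Hebrew calendar gives 17 Sivan 6105 AM.

17 Sivan 6105 AM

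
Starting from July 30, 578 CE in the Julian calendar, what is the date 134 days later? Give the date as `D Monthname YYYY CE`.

Counting 134 days forward from JDN 1932383 reaches JDN 1932517, which is 11 December 578 CE.

11 December 578 CE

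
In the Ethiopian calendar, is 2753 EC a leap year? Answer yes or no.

no

2753 mod 4 = 1; in the Ethiopian calendar a year is leap when year mod 4 = 3, so it is a common year.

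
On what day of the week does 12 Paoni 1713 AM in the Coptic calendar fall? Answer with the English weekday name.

Equivalently 19 June 1997 Gregorian, JDN 2450619.
JDN 2450619 mod 7 = 3, and JDN 0 was a Monday, so this is a Thursday.

Thursday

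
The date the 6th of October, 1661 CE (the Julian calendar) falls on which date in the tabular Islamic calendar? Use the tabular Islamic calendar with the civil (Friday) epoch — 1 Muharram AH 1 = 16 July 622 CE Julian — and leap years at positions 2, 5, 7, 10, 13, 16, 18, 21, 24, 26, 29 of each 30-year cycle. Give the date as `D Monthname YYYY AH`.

The source date corresponds to 16 October 1661 in the Gregorian calendar (JDN 2328017).
That day falls on 21 Safar 1072 AH in the tabular Islamic calendar.

21 Safar 1072 AH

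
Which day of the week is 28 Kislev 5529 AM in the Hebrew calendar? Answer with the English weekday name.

Thursday

In the Gregorian calendar this is 8 December 1768 (JDN 2367151).
2367151 ≡ 3 (mod 7); counting from Monday = 0 gives Thursday.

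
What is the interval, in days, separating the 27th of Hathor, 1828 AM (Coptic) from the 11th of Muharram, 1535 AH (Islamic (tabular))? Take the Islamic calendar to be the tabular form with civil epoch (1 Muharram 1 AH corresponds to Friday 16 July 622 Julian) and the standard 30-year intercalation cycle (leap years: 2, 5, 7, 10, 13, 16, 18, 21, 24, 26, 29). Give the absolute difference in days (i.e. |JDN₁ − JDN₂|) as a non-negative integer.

First date → JDN 2492428; second date → JDN 2492048.
The interval is |2492428 − 2492048| = 380 days.

380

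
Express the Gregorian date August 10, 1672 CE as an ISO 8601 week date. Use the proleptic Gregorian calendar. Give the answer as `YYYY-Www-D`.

1672-W32-3

The weekday is Wednesday (ISO weekday 3).
That Wednesday belongs to ISO week 32 of ISO year 1672.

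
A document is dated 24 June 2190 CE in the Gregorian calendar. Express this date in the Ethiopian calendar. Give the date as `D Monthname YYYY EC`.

Both dates share Julian Day Number 2521116; in the Ethiopian calendar that is 16 Sene 2182 EC.

16 Sene 2182 EC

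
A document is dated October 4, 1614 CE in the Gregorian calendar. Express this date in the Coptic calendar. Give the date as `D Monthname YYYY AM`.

27 Thout 1331 AM

Julian Day Number of the source date = 2310838.
Converting JDN 2310838 to the Coptic calendar gives 27 Thout 1331 AM.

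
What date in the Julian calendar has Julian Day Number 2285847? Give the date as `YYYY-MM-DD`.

1546-04-23

JDN 2285847 is 3 May 1546 in the proleptic Gregorian calendar.
In the Julian calendar that day is 1546-04-23.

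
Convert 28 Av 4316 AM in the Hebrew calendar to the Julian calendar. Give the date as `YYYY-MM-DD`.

0556-08-20

Julian Day Number of the source date = 1924369.
Converting JDN 1924369 to the Julian calendar gives 20 August 556 CE.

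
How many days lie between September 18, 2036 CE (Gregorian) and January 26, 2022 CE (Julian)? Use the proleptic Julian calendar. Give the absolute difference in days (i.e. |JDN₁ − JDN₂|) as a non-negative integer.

JDN of the first date = 2464955.
JDN of the second date = 2459619.
|2459619 − 2464955| = 5336.

5336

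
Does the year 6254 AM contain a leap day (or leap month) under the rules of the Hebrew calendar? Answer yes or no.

yes

Hebrew year 6254 is year 3 of its 19-year Metonic cycle; leap years are at positions 3, 6, 8, 11, 14, 17, 19, so it is a leap year (13 months).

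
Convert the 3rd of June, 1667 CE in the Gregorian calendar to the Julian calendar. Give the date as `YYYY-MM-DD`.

For dates in this range the Gregorian date is 10 days ahead of the Julian.
3 June 1667 Gregorian − 10 days → 24 May 1667 Julian.

1667-05-24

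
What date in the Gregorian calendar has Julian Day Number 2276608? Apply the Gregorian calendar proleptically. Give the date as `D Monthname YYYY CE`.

15 January 1521 CE

Counting from JDN 2299161 = 15 Oct 1582 gives an offset of -22553 days.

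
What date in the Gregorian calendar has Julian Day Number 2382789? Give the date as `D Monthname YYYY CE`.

3 October 1811 CE

Counting from JDN 2299161 = 15 Oct 1582 gives an offset of 83628 days.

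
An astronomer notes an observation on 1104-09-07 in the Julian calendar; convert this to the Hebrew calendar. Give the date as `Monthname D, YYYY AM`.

Elul 15, 4864 AM

Both dates share Julian Day Number 2124544; in the Hebrew calendar that is 15 Elul 4864 AM.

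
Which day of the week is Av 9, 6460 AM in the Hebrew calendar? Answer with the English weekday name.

This is JDN 2707442 (16 August 2700 Gregorian).
Since JDN mod 7 = 3 (0 = Monday), the day is Thursday.

Thursday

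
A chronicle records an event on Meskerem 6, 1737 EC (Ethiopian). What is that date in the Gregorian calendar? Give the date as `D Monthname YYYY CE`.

14 September 1744 CE

Both dates share Julian Day Number 2358300; in the Gregorian calendar that is 14 September 1744 CE.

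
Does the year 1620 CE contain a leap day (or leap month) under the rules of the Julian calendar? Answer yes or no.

1620 mod 4 = 0, so it is a leap year in the Julian calendar.

yes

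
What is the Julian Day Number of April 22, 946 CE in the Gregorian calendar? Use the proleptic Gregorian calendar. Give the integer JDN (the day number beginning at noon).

2066691

JDN 2400001 is 17 November 1858 CE (Gregorian), MJD 0; the target day is −333310 days from there, so JDN = 2066691.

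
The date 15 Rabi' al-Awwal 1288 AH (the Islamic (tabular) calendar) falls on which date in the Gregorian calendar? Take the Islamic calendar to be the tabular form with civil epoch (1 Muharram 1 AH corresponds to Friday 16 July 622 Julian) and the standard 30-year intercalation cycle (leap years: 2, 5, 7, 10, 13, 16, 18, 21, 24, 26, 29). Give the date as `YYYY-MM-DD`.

Both dates share Julian Day Number 2404583; in the Gregorian calendar that is 4 June 1871 CE.

1871-06-04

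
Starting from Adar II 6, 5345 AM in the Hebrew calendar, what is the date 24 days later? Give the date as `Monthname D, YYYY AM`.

Counting 24 days forward from JDN 2300035 reaches JDN 2300059, which is Nisan 1, 5345 AM.

Nisan 1, 5345 AM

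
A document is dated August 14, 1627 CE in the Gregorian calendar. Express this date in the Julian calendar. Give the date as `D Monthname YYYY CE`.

At this point the Julian calendar is 10 days behind the Gregorian.
14 August 1627 Gregorian − 10 days → 4 August 1627 Julian.

4 August 1627 CE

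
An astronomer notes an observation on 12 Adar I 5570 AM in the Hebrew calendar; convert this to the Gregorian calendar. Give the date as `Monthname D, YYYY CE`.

Both dates share Julian Day Number 2382195; in the Gregorian calendar that is 16 February 1810 CE.

February 16, 1810 CE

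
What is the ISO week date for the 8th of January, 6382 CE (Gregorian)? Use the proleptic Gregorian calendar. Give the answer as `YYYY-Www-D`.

6382-W01-5

The weekday is Friday (ISO weekday 5).
That Friday belongs to ISO week 1 of ISO year 6382.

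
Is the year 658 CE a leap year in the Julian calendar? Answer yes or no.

no

658 mod 4 = 2, so it is a common year in the Julian calendar.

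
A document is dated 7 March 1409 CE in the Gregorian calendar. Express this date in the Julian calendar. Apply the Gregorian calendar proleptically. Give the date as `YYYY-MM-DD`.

The Julian–Gregorian offset here is 9 days (Julian trailing).
7 March 1409 Gregorian − 9 days → 26 February 1409 Julian.

1409-02-26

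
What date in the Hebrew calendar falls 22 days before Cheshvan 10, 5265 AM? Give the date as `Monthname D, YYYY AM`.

Tishrei 18, 5265 AM

JDN of Cheshvan 10, 5265 AM = 2270685.
2270685 − 22 = 2270663.
JDN 2270663 in the Hebrew calendar is Tishrei 18, 5265 AM.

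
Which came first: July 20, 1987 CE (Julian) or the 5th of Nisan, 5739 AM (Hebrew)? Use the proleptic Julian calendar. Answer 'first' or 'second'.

second

First date → JDN 2447010; second date → JDN 2443966.
JDN 2443966 < JDN 2447010, so the second date is earlier.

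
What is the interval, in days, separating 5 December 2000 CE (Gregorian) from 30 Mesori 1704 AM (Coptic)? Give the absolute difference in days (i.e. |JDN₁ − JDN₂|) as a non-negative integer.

First date → JDN 2451884; second date → JDN 2447410.
The interval is |2451884 − 2447410| = 4474 days.

4474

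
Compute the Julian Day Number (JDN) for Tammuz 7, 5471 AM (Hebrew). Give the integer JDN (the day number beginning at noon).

2346164

Equivalently 24 June 1711 (Gregorian).
JDN 2299161 is 15 October 1582 CE (Gregorian); the target day is +47003 days from there, so JDN = 2346164.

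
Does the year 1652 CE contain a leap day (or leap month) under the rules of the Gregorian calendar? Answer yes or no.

yes

1652 is divisible by 4 and not by 100, so it is a leap year.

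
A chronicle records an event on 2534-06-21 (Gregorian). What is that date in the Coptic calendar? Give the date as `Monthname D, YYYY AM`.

Paoni 10, 2250 AM

Julian Day Number of the source date = 2646756.
Converting JDN 2646756 to the Coptic calendar gives 10 Paoni 2250 AM.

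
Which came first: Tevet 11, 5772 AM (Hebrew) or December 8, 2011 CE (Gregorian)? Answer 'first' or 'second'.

First date → JDN 2455933; second date → JDN 2455904.
JDN 2455904 < JDN 2455933, so the second date is earlier.

second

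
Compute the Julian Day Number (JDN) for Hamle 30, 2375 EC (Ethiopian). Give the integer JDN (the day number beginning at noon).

In the Gregorian calendar the same day is 9 August 2383.
JDN 2451545 is 1 January 2000 CE (Gregorian); the target day is +140108 days from there, so JDN = 2591653.

2591653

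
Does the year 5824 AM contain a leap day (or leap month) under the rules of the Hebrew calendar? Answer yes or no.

no

Hebrew year 5824 is year 10 of its 19-year Metonic cycle; leap years are at positions 3, 6, 8, 11, 14, 17, 19, so it is a common year (12 months).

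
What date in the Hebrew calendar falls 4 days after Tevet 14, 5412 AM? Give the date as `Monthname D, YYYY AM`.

The starting date is JDN 2324435; 2324435 + 4 = 2324439.
JDN 2324439 corresponds to Tevet 18, 5412 AM.

Tevet 18, 5412 AM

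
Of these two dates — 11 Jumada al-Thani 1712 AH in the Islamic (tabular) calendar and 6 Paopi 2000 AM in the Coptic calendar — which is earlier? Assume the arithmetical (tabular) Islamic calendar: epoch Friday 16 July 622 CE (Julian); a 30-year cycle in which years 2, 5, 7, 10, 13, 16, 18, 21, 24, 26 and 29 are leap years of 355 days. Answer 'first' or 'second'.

The two dates have Julian Day Numbers 2554919 and 2555200 respectively.
Since 2554919 < 2555200, the first date comes first.

first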